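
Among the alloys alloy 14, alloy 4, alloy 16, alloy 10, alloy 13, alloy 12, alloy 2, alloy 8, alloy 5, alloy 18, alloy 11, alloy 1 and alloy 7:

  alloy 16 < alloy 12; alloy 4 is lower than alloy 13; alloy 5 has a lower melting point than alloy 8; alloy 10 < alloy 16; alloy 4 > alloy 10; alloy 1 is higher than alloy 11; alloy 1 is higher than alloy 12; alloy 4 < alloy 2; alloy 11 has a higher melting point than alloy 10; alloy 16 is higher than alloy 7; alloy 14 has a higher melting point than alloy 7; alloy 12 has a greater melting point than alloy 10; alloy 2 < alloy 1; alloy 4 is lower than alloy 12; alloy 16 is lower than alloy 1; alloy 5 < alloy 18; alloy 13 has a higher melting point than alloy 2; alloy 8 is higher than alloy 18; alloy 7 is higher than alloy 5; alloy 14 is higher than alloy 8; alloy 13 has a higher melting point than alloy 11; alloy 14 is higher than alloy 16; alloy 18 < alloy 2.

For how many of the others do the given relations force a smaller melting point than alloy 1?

9

Directly below alloy 1: alloy 11, alloy 16, alloy 12, alloy 2.
One step further: alloy 7, alloy 10, alloy 4, alloy 18 (8 so far).
One step further: alloy 5 (9 so far).
Nothing else is reachable below alloy 1; 9 in all.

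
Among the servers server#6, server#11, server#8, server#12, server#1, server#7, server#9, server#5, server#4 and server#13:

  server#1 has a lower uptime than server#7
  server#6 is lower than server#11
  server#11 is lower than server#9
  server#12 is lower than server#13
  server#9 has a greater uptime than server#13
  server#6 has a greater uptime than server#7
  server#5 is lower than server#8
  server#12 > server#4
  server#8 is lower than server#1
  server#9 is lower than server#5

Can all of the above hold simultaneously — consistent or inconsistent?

Chaining the given relations yields server#9 < server#5 < server#8 < server#1 < server#7 < server#6 < server#11, so server#9 < server#11. But one relation states server#11 < server#9. These cannot both hold.

inconsistent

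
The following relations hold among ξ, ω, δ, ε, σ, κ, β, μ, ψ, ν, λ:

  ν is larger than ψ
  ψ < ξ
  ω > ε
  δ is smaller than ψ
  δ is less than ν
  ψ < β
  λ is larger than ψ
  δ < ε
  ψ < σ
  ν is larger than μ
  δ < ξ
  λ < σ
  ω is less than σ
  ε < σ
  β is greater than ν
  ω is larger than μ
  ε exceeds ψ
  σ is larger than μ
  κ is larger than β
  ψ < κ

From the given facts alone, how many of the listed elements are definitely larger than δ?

9

Directly above δ: ψ, ε, ν, ξ.
One step further: β, κ, λ, ω, σ (9 so far).
No other element is forced above δ by the given relations, so the count is 9.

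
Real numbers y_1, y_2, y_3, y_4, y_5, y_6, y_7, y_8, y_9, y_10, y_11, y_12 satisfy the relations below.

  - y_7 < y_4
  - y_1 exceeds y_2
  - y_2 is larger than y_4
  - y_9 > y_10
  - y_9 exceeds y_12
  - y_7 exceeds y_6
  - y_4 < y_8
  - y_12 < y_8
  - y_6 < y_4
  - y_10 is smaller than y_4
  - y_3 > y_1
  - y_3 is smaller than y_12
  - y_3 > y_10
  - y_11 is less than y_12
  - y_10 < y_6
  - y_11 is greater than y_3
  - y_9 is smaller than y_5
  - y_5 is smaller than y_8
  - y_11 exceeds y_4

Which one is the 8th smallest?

The consecutive relations fix a unique order: y_10 < y_6 < y_7 < y_4 < y_2 < y_1 < y_3 < y_11 < y_12 < y_9 < y_5 < y_8.
The 8th smallest is y_11.

y_11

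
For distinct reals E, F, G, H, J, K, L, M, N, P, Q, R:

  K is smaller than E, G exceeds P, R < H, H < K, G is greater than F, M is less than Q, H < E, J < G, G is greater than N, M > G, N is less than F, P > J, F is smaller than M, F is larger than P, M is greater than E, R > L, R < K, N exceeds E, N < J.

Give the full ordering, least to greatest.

L < R < H < K < E < N < J < P < F < G < M < Q

Each adjacent pair is fixed by a given relation: L < R; R < H; H < K; K < E; E < N; N < J; J < P; P < F; F < G; G < M; M < Q. Chaining them end to end gives the full order.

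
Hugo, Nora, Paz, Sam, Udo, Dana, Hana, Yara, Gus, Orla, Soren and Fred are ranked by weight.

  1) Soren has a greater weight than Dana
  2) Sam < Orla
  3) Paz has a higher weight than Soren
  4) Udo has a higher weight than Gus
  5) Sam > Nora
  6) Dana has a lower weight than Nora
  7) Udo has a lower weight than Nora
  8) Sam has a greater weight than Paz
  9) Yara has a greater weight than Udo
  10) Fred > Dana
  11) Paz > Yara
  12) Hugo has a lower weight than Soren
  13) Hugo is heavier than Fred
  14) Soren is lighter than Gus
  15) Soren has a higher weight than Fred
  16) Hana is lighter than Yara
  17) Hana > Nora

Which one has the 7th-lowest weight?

Nora

Piecing the relations together gives one ordering: Dana < Fred < Hugo < Soren < Gus < Udo < Nora < Hana < Yara < Paz < Sam < Orla.
Counting 7 from the smallest end gives Nora.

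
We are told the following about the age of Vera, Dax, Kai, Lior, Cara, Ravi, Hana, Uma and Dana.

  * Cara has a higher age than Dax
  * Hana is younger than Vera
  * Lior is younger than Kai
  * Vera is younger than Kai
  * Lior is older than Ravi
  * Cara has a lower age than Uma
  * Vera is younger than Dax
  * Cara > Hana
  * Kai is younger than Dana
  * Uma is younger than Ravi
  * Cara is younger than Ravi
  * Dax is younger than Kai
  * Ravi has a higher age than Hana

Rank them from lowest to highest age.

Each adjacent pair is fixed by a given relation: Hana < Vera; Vera < Dax; Dax < Cara; Cara < Uma; Uma < Ravi; Ravi < Lior; Lior < Kai; Kai < Dana. Chaining them end to end gives the full order.

Hana < Vera < Dax < Cara < Uma < Ravi < Lior < Kai < Dana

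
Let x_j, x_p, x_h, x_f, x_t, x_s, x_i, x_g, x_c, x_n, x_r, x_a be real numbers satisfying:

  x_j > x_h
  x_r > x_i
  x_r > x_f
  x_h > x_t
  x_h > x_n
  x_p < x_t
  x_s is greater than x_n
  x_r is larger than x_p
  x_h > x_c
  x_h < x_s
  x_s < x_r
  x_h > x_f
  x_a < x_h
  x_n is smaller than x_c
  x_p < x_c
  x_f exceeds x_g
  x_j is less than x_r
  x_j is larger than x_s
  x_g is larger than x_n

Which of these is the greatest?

Chaining downward from x_r: directly below it, x_p, x_i, x_f, x_s, x_j; then x_n, x_g, x_h; then x_a, x_t, x_c.
That covers every other element, and nothing is given above x_r, so x_r is the greatest.

x_r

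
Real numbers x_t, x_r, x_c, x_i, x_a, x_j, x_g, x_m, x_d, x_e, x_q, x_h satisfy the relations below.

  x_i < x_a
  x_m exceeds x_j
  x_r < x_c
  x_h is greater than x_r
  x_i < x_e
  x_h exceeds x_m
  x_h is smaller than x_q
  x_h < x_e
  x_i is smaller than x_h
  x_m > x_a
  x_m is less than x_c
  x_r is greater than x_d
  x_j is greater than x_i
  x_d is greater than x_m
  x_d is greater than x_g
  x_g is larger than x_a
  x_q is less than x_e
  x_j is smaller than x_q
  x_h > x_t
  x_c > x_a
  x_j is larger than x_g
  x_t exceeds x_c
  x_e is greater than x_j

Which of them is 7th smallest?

Chaining the given pairs: x_i < x_a < x_g < x_j < x_m < x_d < x_r < x_c < x_t < x_h < x_q < x_e.
The 7th smallest is x_r.

x_r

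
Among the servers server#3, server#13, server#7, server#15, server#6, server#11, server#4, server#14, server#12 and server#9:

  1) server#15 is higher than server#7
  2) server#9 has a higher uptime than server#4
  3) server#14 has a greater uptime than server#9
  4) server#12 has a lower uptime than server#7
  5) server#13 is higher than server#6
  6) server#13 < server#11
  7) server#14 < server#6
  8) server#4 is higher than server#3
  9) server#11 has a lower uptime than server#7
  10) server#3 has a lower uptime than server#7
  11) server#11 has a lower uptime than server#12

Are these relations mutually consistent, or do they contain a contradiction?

The single ordering server#3 < server#4 < server#9 < server#14 < server#6 < server#13 < server#11 < server#12 < server#7 < server#15 satisfies every listed relation, so no contradiction arises.

consistent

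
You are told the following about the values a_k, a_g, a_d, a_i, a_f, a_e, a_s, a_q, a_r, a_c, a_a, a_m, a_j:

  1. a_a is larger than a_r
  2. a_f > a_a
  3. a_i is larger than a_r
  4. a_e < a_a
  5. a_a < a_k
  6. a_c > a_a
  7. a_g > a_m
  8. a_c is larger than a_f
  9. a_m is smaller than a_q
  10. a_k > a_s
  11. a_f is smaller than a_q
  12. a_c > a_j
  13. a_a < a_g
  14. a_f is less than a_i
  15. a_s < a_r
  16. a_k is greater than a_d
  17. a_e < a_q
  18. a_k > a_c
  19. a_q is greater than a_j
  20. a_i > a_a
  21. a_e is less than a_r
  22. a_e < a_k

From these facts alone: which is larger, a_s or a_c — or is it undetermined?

The relevant relations are a_s < a_r; a_r < a_a; a_a < a_f; a_f < a_c.
Chaining these gives a_s < a_r < a_a < a_f < a_c.
So a_c is larger.

a_c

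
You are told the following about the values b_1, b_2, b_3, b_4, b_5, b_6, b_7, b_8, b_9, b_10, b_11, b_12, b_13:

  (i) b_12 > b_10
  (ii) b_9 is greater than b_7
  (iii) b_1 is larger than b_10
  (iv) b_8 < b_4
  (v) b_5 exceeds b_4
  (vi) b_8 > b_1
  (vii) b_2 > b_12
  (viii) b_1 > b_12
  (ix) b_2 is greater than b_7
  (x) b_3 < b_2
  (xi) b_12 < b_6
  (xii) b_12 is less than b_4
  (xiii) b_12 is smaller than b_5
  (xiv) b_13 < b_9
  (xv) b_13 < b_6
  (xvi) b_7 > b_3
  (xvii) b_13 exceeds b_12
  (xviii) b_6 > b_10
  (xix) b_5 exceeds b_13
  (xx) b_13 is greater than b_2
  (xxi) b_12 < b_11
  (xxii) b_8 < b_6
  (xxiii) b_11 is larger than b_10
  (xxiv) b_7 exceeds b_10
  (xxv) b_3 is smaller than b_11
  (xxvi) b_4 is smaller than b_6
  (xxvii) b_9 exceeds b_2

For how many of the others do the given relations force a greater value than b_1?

4

The elements the relations force above b_1 are b_8, b_4, b_6, b_5 — no chain reaches any other.
That is 4.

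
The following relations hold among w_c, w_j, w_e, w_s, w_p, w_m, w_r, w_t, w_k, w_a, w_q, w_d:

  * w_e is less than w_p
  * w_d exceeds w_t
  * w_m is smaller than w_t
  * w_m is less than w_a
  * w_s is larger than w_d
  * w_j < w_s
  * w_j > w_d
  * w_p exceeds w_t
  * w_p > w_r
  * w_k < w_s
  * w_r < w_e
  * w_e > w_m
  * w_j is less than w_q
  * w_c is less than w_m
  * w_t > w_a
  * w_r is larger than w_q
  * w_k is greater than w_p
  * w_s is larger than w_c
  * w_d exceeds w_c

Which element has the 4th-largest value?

w_e

Piecing the relations together gives one ordering: w_c < w_m < w_a < w_t < w_d < w_j < w_q < w_r < w_e < w_p < w_k < w_s.
Counting 4 from the largest end gives w_e.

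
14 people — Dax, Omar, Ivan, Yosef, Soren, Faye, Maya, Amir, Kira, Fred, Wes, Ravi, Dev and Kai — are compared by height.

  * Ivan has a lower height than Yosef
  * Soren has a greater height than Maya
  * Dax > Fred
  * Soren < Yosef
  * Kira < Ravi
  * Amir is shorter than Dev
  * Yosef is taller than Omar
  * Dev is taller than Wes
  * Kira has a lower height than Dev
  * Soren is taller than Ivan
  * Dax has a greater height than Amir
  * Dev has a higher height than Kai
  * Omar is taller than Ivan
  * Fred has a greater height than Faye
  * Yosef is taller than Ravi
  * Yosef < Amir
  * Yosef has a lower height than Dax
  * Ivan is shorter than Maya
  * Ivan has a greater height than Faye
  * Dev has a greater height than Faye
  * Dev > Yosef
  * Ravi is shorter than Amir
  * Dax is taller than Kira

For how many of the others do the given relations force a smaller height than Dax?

The elements the relations force below Dax are Faye, Ivan, Maya, Kira, Fred, Ravi, Soren, Omar, Yosef, Amir — no chain reaches any other.
That is 10.

10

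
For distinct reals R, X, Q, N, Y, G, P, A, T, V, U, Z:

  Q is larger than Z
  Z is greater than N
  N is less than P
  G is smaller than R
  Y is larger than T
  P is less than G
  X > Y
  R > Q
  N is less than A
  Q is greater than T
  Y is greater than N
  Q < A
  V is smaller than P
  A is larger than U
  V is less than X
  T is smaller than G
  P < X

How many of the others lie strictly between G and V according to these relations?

The relations place V below G. An element lies strictly between them when it is forced above V and also forced below G.
Above V: {P, R, X}. Below G: {N, T, P}.
Intersection: {P} — 1.

1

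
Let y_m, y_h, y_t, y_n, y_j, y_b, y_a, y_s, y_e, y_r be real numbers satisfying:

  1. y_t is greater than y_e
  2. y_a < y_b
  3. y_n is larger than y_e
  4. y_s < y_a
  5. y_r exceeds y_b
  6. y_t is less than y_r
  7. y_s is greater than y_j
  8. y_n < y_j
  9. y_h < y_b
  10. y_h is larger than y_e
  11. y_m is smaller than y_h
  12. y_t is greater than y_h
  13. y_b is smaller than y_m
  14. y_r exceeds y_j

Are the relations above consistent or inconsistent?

inconsistent

Chaining the given relations yields y_b < y_m < y_h, so y_b < y_h. But one relation states y_h < y_b. These cannot both hold.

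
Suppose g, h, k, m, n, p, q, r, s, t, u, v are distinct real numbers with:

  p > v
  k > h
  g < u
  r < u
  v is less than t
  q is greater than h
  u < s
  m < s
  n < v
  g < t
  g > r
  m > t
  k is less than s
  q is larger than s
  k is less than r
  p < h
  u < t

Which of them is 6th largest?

Chaining the given pairs: n < v < p < h < k < r < g < u < t < m < s < q.
Counting 6 from the largest end gives g.

g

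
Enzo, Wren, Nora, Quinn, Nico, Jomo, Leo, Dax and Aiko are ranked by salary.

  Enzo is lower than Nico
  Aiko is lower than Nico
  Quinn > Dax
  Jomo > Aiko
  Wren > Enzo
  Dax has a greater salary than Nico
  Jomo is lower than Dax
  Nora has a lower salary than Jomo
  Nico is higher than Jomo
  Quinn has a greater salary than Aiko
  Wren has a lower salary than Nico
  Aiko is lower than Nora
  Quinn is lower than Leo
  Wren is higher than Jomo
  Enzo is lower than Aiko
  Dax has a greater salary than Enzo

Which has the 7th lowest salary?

Chaining the given pairs: Enzo < Aiko < Nora < Jomo < Wren < Nico < Dax < Quinn < Leo.
The 7th smallest is Dax.

Dax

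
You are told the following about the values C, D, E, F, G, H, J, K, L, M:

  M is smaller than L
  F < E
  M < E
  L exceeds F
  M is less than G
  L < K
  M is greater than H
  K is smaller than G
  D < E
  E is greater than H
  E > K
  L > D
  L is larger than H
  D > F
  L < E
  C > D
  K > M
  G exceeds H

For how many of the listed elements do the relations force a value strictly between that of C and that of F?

1

Chaining upward from F reaches: D, L, K, G, E.
Chaining downward from C reaches: D.
Strictly between F and C are those in both lists: D — 1 element.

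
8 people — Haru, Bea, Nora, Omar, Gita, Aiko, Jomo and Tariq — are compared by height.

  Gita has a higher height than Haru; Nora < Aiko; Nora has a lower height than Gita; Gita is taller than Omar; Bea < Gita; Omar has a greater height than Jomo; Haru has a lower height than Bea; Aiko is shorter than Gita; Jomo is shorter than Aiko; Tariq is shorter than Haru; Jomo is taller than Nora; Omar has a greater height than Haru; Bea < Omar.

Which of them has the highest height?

Chaining downward from Gita: directly below it, Nora, Haru, Bea, Aiko, Omar; then Tariq, Jomo.
That covers every other element, and nothing is given above Gita, so Gita is the highest height.

Gita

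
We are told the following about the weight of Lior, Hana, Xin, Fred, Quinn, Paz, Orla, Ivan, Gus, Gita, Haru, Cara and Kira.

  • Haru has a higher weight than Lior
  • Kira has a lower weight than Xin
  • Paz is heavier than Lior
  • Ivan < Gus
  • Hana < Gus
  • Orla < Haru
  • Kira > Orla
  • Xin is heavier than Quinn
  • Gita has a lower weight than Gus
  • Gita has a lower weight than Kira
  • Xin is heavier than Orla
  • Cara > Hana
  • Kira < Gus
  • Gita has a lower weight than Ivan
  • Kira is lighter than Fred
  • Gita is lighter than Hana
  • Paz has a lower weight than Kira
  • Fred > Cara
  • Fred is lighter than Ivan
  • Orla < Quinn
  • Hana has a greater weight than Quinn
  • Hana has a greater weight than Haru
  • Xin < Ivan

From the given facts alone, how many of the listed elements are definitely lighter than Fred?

9

The elements the relations force below Fred are Lior, Gita, Orla, Paz, Quinn, Haru, Hana, Kira, Cara — no chain reaches any other.
That is 9.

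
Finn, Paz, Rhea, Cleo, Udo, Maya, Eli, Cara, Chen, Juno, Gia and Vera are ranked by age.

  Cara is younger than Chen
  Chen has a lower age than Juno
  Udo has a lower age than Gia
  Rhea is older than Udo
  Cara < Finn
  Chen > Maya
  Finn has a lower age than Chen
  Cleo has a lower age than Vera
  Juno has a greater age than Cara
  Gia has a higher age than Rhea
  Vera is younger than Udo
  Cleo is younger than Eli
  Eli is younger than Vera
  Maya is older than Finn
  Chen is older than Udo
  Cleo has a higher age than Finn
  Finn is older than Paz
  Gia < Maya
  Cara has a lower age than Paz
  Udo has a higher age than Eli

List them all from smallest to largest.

Each adjacent pair is fixed by a given relation: Cara < Paz; Paz < Finn; Finn < Cleo; Cleo < Eli; Eli < Vera; Vera < Udo; Udo < Rhea; Rhea < Gia; Gia < Maya; Maya < Chen; Chen < Juno. Chaining them end to end gives the full order.

Cara < Paz < Finn < Cleo < Eli < Vera < Udo < Rhea < Gia < Maya < Chen < Juno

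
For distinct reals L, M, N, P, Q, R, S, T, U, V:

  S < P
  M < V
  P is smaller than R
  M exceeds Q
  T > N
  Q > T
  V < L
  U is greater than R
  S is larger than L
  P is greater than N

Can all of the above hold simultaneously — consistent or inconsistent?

Every relation is compatible with N < T < Q < M < V < L < S < P < R < U; the set is consistent.

consistent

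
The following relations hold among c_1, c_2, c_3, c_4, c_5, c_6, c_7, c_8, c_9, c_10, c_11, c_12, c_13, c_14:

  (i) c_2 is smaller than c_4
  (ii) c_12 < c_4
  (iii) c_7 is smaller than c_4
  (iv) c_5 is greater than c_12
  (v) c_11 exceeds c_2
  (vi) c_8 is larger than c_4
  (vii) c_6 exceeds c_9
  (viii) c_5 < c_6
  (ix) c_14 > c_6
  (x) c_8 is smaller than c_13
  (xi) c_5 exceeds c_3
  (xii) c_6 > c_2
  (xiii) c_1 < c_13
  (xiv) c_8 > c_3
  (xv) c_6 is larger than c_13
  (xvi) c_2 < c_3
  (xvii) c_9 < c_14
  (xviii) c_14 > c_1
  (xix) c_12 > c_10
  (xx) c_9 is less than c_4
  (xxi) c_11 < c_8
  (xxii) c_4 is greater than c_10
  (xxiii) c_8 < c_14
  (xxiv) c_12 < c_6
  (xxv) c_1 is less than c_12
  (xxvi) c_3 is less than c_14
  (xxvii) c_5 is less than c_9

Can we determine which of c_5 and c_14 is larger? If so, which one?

c_14

The relevant relations are c_5 < c_9; c_9 < c_4; c_4 < c_8; c_8 < c_13; c_13 < c_6; c_6 < c_14.
Together: c_5 < c_9 < c_4 < c_8 < c_13 < c_6 < c_14.
So c_14 is larger.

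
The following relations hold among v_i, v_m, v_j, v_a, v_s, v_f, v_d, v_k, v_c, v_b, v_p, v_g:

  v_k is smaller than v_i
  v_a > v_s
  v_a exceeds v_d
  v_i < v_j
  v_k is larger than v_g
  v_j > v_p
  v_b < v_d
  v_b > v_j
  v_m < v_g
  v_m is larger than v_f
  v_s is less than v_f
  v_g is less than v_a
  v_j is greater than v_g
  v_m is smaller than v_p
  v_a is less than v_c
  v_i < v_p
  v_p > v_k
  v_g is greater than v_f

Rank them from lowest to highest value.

Each adjacent pair is fixed by a given relation: v_s < v_f; v_f < v_m; v_m < v_g; v_g < v_k; v_k < v_i; v_i < v_p; v_p < v_j; v_j < v_b; v_b < v_d; v_d < v_a; v_a < v_c. Chaining them end to end gives the full order.

v_s < v_f < v_m < v_g < v_k < v_i < v_p < v_j < v_b < v_d < v_a < v_c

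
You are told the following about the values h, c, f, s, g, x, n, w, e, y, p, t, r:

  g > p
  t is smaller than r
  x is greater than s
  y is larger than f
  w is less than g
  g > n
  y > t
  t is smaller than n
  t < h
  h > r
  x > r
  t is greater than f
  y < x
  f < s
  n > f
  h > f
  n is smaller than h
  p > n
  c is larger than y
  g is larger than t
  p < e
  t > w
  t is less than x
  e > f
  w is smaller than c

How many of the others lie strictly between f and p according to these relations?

2

Chaining upward from f reaches: t, y, n, r, c, g, s, h, x, e.
Chaining downward from p reaches: w, t, n.
Strictly between f and p are those in both lists: t, n — 2 elements.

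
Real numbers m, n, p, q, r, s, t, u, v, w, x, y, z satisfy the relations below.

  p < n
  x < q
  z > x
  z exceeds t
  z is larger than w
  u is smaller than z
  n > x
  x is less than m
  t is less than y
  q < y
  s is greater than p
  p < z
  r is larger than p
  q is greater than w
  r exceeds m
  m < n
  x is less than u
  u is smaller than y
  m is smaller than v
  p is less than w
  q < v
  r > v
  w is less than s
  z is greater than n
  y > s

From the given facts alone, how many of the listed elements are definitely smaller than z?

7

The elements the relations force below z are p, x, w, t, m, n, u — no chain reaches any other.
That is 7.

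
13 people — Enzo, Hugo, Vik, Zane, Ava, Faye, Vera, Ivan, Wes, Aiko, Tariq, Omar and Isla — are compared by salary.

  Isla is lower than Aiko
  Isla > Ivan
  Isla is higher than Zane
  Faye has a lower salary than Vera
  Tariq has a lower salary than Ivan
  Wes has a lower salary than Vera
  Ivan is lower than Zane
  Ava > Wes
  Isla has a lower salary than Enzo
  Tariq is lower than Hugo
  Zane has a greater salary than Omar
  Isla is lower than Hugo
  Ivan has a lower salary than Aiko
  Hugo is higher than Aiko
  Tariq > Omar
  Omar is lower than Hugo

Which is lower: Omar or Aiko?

Omar < Tariq and Tariq < Ivan give Omar < Ivan.
With Ivan < Zane: Omar < Tariq < Ivan < Zane.
Then Zane < Isla extends the chain to Isla.
With Isla < Aiko: Omar < Tariq < Ivan < Zane < Isla < Aiko.
So Omar < Aiko; Omar is the lower of the two.

Omar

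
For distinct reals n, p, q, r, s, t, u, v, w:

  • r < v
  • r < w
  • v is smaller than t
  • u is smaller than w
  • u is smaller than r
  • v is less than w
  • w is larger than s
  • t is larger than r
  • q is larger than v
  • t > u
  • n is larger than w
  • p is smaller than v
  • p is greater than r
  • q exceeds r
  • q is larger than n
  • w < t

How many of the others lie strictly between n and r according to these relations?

Chaining upward from r reaches: p, v, w, q, t.
Chaining downward from n reaches: u, p, s, v, w.
Strictly between r and n are those in both lists: p, v, w — 3 elements.

3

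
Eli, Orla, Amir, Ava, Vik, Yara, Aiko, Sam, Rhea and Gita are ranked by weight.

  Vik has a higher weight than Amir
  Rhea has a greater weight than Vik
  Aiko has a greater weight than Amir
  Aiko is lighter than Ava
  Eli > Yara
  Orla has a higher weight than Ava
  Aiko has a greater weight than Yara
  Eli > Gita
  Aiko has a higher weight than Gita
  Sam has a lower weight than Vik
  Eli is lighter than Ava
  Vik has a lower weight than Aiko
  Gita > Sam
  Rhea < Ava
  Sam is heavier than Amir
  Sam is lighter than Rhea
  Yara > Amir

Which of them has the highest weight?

Orla

Chaining downward from Orla: directly below it, Ava; then Rhea, Eli, Aiko; then Amir, Sam, Gita, Vik, Yara.
That covers every other element, and nothing is given above Orla, so Orla is the highest weight.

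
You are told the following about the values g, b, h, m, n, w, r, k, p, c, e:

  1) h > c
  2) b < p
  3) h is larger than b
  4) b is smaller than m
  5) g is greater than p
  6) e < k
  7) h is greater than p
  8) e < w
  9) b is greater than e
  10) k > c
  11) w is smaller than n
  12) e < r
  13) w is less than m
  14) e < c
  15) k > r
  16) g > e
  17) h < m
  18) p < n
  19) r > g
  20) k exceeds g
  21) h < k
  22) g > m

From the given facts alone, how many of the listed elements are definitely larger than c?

The elements the relations force above c are h, m, g, r, k — no chain reaches any other.
That is 5.

5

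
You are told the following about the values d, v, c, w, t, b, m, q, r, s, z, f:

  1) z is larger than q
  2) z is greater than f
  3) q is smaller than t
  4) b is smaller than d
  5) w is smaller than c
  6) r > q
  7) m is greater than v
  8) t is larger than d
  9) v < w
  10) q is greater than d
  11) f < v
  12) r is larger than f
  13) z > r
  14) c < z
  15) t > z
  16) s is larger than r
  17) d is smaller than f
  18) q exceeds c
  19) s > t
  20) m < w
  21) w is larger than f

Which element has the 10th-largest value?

Piecing the relations together gives one ordering: b < d < f < v < m < w < c < q < r < z < t < s.
The 10th largest is f.

f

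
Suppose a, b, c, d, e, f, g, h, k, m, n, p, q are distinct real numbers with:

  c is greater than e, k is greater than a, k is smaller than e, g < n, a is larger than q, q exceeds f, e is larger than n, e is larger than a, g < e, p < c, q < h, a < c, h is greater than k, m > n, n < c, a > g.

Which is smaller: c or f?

f < q and q < a give f < a.
With a < k: f < q < a < k.
With k < e: f < q < a < k < e.
Then e < c extends the chain to c.
So f < c; f is the smaller of the two.

f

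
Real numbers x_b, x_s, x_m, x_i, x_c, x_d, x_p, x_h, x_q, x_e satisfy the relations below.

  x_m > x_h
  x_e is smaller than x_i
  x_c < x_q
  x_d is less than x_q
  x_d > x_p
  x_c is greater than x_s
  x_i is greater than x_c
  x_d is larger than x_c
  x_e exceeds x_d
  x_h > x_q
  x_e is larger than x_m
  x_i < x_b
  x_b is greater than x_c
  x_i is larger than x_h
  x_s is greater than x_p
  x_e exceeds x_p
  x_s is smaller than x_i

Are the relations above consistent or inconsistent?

The single ordering x_p < x_s < x_c < x_d < x_q < x_h < x_m < x_e < x_i < x_b satisfies every listed relation, so no contradiction arises.

consistent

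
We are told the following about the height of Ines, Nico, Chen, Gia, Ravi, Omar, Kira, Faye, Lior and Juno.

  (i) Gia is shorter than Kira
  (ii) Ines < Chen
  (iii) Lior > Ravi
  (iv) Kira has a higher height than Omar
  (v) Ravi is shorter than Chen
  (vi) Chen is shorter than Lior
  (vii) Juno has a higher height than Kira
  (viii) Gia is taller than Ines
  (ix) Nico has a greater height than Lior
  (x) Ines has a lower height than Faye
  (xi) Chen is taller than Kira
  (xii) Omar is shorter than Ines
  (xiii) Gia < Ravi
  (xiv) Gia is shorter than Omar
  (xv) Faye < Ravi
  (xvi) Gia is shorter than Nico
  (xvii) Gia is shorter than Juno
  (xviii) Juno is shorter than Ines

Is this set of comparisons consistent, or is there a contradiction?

We have Ines < Gia stated directly, yet also Gia < Omar < Kira < Juno < Ines by chaining the others — so Gia < Ines. Contradiction.

inconsistent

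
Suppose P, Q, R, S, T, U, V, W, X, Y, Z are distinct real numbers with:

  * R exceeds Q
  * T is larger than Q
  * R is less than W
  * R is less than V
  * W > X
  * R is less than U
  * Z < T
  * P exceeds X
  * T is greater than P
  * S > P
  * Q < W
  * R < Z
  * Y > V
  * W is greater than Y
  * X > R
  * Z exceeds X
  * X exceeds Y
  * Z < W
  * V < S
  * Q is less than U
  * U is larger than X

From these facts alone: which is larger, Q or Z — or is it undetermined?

Z

The relevant relations are Q < R; R < V; V < Y; Y < X; X < Z.
Together: Q < R < V < Y < X < Z.
So Z is larger.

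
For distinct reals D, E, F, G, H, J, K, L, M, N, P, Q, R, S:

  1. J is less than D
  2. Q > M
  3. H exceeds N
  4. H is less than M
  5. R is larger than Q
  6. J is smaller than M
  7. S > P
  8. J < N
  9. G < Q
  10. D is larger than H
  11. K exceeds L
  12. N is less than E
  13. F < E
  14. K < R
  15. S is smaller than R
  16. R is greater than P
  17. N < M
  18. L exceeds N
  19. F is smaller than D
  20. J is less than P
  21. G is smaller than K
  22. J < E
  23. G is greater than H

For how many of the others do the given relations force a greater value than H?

Directly above H: G, M, D.
One step further: Q, K (5 so far).
One step further: R (6 so far).
Nothing else is reachable above H; 6 in all.

6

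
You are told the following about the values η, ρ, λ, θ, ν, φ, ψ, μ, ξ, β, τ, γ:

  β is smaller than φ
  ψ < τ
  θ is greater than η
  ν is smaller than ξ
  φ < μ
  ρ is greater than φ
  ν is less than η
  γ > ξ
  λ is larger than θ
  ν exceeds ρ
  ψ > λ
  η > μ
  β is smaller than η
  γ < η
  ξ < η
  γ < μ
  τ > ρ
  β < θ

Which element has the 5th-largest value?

Piecing the relations together gives one ordering: β < φ < ρ < ν < ξ < γ < μ < η < θ < λ < ψ < τ.
The 5th largest is η.

η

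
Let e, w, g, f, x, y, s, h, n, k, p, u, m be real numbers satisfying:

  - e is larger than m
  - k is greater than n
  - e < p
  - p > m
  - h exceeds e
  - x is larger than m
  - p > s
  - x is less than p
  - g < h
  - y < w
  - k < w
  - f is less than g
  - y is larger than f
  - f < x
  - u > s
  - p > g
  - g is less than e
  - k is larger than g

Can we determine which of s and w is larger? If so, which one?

Following every chain through s: above s we get u, p.
w is not reached, and no chain runs the other way from w to s.
So the given relations leave the order of s and w undetermined.

undetermined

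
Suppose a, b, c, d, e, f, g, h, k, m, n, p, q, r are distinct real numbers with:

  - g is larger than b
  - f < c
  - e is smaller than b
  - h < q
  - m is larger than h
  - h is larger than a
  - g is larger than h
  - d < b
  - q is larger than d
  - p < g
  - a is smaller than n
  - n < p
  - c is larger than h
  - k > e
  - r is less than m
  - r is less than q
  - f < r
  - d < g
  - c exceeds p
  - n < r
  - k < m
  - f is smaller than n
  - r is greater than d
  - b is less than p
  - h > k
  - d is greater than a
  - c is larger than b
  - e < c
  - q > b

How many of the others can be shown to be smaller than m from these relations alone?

From m the given relations immediately reach k, r, h.
From those, a, f, d, e, n — 8 in total.
Nothing else is reachable below m; 8 in all.

8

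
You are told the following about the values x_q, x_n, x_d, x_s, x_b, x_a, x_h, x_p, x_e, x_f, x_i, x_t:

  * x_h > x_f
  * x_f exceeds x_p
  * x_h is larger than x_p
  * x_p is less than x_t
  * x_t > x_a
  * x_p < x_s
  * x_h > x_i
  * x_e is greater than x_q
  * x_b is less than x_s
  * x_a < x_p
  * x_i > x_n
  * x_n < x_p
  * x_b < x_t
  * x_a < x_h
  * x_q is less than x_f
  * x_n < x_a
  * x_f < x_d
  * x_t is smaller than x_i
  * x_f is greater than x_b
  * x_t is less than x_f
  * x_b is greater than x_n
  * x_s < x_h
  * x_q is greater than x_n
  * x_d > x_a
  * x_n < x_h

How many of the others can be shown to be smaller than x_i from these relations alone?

From x_i the given relations immediately reach x_n, x_t.
From those, x_a, x_b, x_p — 5 in total.
Nothing else is reachable below x_i; 5 in all.

5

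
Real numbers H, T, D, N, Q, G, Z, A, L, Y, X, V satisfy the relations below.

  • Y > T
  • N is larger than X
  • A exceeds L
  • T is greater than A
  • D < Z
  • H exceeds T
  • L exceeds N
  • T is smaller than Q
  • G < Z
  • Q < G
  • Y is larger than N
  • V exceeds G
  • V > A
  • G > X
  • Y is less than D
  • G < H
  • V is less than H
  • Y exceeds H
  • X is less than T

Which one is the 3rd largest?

Piecing the relations together gives one ordering: X < N < L < A < T < Q < G < V < H < Y < D < Z.
The 3rd largest is Y.

Y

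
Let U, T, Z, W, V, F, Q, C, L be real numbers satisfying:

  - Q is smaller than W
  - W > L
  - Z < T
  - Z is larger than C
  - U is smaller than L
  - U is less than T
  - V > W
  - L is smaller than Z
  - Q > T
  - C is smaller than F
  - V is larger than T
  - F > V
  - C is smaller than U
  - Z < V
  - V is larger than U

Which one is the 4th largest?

Chaining the given pairs: C < U < L < Z < T < Q < W < V < F.
Counting 4 from the largest end gives Q.

Q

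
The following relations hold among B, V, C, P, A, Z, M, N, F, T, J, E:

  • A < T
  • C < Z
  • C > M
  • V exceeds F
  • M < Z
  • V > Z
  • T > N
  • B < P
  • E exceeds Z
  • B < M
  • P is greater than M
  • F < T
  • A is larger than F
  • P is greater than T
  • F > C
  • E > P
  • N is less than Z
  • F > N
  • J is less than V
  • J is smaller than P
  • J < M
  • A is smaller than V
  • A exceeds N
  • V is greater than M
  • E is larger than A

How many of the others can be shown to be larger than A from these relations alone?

The elements the relations force above A are T, P, E, V — no chain reaches any other.
That is 4.

4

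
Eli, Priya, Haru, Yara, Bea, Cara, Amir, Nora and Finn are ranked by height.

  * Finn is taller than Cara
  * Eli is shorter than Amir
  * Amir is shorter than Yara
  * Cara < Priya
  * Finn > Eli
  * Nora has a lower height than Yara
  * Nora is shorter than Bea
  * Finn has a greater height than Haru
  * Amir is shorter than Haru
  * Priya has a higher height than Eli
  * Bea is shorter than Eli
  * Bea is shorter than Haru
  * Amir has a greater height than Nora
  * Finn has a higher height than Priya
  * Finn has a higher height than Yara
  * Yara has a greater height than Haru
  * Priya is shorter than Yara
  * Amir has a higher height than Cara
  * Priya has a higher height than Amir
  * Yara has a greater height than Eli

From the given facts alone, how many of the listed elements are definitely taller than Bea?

6

Directly above Bea: Eli, Haru.
One step further: Amir, Priya, Yara, Finn (6 so far).
No other element is forced above Bea by the given relations, so the count is 6.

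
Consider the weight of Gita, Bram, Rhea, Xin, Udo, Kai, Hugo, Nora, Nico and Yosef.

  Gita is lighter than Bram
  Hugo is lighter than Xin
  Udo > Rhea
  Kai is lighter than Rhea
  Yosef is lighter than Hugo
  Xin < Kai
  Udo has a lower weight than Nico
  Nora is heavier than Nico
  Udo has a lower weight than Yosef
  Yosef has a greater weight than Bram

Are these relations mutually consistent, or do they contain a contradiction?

We have Udo < Yosef stated directly, yet also Yosef < Hugo < Xin < Kai < Rhea < Udo by chaining the others — so Yosef < Udo. Contradiction.

inconsistent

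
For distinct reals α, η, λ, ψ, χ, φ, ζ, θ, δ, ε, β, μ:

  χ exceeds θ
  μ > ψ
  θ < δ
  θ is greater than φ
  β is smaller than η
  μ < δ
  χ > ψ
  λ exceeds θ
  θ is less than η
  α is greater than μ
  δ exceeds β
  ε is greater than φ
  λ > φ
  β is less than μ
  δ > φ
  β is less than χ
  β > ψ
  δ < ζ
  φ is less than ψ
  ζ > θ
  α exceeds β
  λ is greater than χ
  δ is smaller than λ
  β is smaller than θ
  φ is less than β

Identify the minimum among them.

φ

ψ is not least since φ < ψ; β is not least since φ < β; θ is not least since φ < θ; χ is not least since θ < χ; μ is not least since β < μ; δ is not least since μ < δ; λ is not least since θ < λ; ε is not least since φ < ε; ζ is not least since θ < ζ; η is not least since θ < η; α is not least since β < α.
Only φ has nothing below it, so φ is the minimum.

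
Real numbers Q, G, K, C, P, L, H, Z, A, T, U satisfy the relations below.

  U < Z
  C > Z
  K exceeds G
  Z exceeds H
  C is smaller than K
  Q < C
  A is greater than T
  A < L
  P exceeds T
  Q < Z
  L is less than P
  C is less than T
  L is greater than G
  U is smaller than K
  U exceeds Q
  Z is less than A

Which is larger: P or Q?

P

Following the relations from Q: Q < U < Z < C < T < A < L < P.
So Q < P; P is the larger of the two.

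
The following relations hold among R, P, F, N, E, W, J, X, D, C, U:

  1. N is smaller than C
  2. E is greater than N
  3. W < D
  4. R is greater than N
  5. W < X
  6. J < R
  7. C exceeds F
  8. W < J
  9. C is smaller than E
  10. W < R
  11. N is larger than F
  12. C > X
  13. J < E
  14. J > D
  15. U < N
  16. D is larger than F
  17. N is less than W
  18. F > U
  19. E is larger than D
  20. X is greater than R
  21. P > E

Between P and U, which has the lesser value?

U < F and F < N give U < N.
Then N < W extends the chain to W.
Then W < D extends the chain to D.
With D < J: U < F < N < W < D < J.
Then J < R extends the chain to R.
Then R < X extends the chain to X.
Then X < C extends the chain to C.
Then C < E extends the chain to E.
Then E < P extends the chain to P.
So U < P; U is the smaller of the two.

U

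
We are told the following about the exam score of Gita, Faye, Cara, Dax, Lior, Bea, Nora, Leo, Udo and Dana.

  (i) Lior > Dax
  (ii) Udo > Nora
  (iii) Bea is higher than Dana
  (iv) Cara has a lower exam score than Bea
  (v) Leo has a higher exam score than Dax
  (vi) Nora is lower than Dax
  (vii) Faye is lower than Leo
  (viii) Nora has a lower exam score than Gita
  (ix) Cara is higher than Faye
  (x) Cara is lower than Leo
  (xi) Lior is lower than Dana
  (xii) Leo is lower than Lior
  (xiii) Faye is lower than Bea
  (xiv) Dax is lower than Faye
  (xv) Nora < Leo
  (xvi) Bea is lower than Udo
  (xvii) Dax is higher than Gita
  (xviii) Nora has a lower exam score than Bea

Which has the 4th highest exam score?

Lior

Piecing the relations together gives one ordering: Nora < Gita < Dax < Faye < Cara < Leo < Lior < Dana < Bea < Udo.
The 4th largest is Lior.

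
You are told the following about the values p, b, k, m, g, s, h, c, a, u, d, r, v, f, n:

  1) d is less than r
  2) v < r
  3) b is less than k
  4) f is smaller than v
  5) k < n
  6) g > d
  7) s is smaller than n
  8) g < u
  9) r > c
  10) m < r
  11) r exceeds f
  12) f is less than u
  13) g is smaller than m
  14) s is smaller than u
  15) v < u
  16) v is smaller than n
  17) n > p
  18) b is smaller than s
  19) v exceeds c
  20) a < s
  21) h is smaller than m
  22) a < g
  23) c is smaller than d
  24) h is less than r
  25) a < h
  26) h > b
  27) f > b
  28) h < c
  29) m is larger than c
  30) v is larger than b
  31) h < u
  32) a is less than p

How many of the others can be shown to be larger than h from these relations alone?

Directly above h: c, m, u, r.
One step further: v, d (6 so far).
One step further: g, n (8 so far).
Nothing else is reachable above h; 8 in all.

8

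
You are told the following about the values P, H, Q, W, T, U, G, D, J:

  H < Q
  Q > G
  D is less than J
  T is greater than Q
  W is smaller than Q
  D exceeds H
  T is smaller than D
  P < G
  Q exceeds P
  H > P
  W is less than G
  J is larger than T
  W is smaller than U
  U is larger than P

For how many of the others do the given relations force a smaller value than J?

7

The elements the relations force below J are P, W, H, G, Q, T, D — no chain reaches any other.
That is 7.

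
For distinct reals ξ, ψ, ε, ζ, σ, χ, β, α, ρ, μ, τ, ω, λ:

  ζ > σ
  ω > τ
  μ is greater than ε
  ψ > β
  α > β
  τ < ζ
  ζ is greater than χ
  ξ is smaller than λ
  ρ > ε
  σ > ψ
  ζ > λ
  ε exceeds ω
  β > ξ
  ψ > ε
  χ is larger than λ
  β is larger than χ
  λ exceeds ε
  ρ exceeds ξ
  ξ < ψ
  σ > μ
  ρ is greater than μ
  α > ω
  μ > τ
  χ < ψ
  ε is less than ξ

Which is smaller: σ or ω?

ω

ω < ε and ε < ξ give ω < ξ.
With ξ < λ: ω < ε < ξ < λ.
With λ < χ: ω < ε < ξ < λ < χ.
Then χ < β extends the chain to β.
With β < ψ: ω < ε < ξ < λ < χ < β < ψ.
With ψ < σ: ω < ε < ξ < λ < χ < β < ψ < σ.
So ω < σ; ω is the smaller of the two.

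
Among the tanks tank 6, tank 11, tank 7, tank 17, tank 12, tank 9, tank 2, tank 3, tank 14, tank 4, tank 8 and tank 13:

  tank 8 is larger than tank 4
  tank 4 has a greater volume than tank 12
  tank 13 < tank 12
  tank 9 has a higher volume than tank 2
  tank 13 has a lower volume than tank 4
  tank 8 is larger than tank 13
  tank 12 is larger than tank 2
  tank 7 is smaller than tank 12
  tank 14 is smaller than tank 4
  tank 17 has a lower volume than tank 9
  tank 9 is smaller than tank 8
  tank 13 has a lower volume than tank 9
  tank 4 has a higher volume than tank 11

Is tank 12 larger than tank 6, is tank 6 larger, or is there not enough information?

Following every chain through tank 6: nothing is chained to tank 6.
tank 12 is not reached, and no chain runs the other way from tank 12 to tank 6.
So the given relations leave the order of tank 6 and tank 12 undetermined.

undetermined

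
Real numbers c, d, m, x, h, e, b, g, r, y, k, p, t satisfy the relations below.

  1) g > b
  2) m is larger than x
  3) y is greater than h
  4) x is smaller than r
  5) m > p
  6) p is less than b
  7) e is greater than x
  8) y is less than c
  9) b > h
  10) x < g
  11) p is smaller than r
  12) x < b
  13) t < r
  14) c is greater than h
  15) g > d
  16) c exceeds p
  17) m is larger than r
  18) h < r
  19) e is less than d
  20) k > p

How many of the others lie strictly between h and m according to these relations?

The relations place h below m. An element lies strictly between them when it is forced above h and also forced below m.
Above h: {y, r, b, c, g}. Below m: {x, t, p, r}.
Intersection: {r} — 1.

1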